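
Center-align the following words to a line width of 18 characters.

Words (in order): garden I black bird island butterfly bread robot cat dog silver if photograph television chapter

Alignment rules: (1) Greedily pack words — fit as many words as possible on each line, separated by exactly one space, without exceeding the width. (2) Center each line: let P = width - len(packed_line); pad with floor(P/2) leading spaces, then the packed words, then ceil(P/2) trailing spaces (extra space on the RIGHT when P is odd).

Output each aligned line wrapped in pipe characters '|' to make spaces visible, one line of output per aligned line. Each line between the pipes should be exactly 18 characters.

Answer: |  garden I black  |
|   bird island    |
| butterfly bread  |
|  robot cat dog   |
|    silver if     |
|    photograph    |
|television chapter|

Derivation:
Line 1: ['garden', 'I', 'black'] (min_width=14, slack=4)
Line 2: ['bird', 'island'] (min_width=11, slack=7)
Line 3: ['butterfly', 'bread'] (min_width=15, slack=3)
Line 4: ['robot', 'cat', 'dog'] (min_width=13, slack=5)
Line 5: ['silver', 'if'] (min_width=9, slack=9)
Line 6: ['photograph'] (min_width=10, slack=8)
Line 7: ['television', 'chapter'] (min_width=18, slack=0)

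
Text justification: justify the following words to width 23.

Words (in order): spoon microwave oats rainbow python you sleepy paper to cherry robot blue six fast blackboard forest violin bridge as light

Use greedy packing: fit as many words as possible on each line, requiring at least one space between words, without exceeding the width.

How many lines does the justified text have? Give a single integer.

Line 1: ['spoon', 'microwave', 'oats'] (min_width=20, slack=3)
Line 2: ['rainbow', 'python', 'you'] (min_width=18, slack=5)
Line 3: ['sleepy', 'paper', 'to', 'cherry'] (min_width=22, slack=1)
Line 4: ['robot', 'blue', 'six', 'fast'] (min_width=19, slack=4)
Line 5: ['blackboard', 'forest'] (min_width=17, slack=6)
Line 6: ['violin', 'bridge', 'as', 'light'] (min_width=22, slack=1)
Total lines: 6

Answer: 6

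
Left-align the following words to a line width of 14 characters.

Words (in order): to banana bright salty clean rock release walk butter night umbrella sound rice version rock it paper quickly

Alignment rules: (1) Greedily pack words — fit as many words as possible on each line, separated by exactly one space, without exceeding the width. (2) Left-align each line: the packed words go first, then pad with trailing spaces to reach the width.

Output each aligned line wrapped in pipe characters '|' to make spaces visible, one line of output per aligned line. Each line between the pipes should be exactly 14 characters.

Line 1: ['to', 'banana'] (min_width=9, slack=5)
Line 2: ['bright', 'salty'] (min_width=12, slack=2)
Line 3: ['clean', 'rock'] (min_width=10, slack=4)
Line 4: ['release', 'walk'] (min_width=12, slack=2)
Line 5: ['butter', 'night'] (min_width=12, slack=2)
Line 6: ['umbrella', 'sound'] (min_width=14, slack=0)
Line 7: ['rice', 'version'] (min_width=12, slack=2)
Line 8: ['rock', 'it', 'paper'] (min_width=13, slack=1)
Line 9: ['quickly'] (min_width=7, slack=7)

Answer: |to banana     |
|bright salty  |
|clean rock    |
|release walk  |
|butter night  |
|umbrella sound|
|rice version  |
|rock it paper |
|quickly       |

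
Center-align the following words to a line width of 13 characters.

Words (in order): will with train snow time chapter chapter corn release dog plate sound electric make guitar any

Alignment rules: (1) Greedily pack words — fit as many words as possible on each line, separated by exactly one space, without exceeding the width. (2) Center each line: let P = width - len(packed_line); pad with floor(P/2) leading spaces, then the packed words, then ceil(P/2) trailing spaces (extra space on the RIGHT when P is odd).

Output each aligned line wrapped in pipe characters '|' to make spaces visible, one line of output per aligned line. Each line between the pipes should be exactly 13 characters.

Line 1: ['will', 'with'] (min_width=9, slack=4)
Line 2: ['train', 'snow'] (min_width=10, slack=3)
Line 3: ['time', 'chapter'] (min_width=12, slack=1)
Line 4: ['chapter', 'corn'] (min_width=12, slack=1)
Line 5: ['release', 'dog'] (min_width=11, slack=2)
Line 6: ['plate', 'sound'] (min_width=11, slack=2)
Line 7: ['electric', 'make'] (min_width=13, slack=0)
Line 8: ['guitar', 'any'] (min_width=10, slack=3)

Answer: |  will with  |
| train snow  |
|time chapter |
|chapter corn |
| release dog |
| plate sound |
|electric make|
| guitar any  |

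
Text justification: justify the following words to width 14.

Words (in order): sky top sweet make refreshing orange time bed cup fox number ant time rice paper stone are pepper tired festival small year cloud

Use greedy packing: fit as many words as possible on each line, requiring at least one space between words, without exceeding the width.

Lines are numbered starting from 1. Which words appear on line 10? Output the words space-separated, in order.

Answer: tired festival

Derivation:
Line 1: ['sky', 'top', 'sweet'] (min_width=13, slack=1)
Line 2: ['make'] (min_width=4, slack=10)
Line 3: ['refreshing'] (min_width=10, slack=4)
Line 4: ['orange', 'time'] (min_width=11, slack=3)
Line 5: ['bed', 'cup', 'fox'] (min_width=11, slack=3)
Line 6: ['number', 'ant'] (min_width=10, slack=4)
Line 7: ['time', 'rice'] (min_width=9, slack=5)
Line 8: ['paper', 'stone'] (min_width=11, slack=3)
Line 9: ['are', 'pepper'] (min_width=10, slack=4)
Line 10: ['tired', 'festival'] (min_width=14, slack=0)
Line 11: ['small', 'year'] (min_width=10, slack=4)
Line 12: ['cloud'] (min_width=5, slack=9)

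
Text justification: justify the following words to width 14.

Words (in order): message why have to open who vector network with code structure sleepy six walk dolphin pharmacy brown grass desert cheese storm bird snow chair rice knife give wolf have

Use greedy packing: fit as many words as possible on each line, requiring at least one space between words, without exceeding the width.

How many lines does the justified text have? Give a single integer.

Answer: 14

Derivation:
Line 1: ['message', 'why'] (min_width=11, slack=3)
Line 2: ['have', 'to', 'open'] (min_width=12, slack=2)
Line 3: ['who', 'vector'] (min_width=10, slack=4)
Line 4: ['network', 'with'] (min_width=12, slack=2)
Line 5: ['code', 'structure'] (min_width=14, slack=0)
Line 6: ['sleepy', 'six'] (min_width=10, slack=4)
Line 7: ['walk', 'dolphin'] (min_width=12, slack=2)
Line 8: ['pharmacy', 'brown'] (min_width=14, slack=0)
Line 9: ['grass', 'desert'] (min_width=12, slack=2)
Line 10: ['cheese', 'storm'] (min_width=12, slack=2)
Line 11: ['bird', 'snow'] (min_width=9, slack=5)
Line 12: ['chair', 'rice'] (min_width=10, slack=4)
Line 13: ['knife', 'give'] (min_width=10, slack=4)
Line 14: ['wolf', 'have'] (min_width=9, slack=5)
Total lines: 14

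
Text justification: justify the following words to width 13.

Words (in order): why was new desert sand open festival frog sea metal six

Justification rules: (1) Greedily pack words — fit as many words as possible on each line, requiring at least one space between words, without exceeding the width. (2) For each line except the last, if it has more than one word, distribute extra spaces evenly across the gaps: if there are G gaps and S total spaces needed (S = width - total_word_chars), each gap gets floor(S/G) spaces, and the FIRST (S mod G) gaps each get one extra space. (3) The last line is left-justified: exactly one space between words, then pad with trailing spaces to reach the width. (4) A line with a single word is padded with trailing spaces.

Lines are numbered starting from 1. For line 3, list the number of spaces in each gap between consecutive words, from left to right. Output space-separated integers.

Line 1: ['why', 'was', 'new'] (min_width=11, slack=2)
Line 2: ['desert', 'sand'] (min_width=11, slack=2)
Line 3: ['open', 'festival'] (min_width=13, slack=0)
Line 4: ['frog', 'sea'] (min_width=8, slack=5)
Line 5: ['metal', 'six'] (min_width=9, slack=4)

Answer: 1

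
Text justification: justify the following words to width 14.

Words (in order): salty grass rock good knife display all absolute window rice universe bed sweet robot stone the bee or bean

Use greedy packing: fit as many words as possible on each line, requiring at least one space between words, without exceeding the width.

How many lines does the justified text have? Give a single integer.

Answer: 9

Derivation:
Line 1: ['salty', 'grass'] (min_width=11, slack=3)
Line 2: ['rock', 'good'] (min_width=9, slack=5)
Line 3: ['knife', 'display'] (min_width=13, slack=1)
Line 4: ['all', 'absolute'] (min_width=12, slack=2)
Line 5: ['window', 'rice'] (min_width=11, slack=3)
Line 6: ['universe', 'bed'] (min_width=12, slack=2)
Line 7: ['sweet', 'robot'] (min_width=11, slack=3)
Line 8: ['stone', 'the', 'bee'] (min_width=13, slack=1)
Line 9: ['or', 'bean'] (min_width=7, slack=7)
Total lines: 9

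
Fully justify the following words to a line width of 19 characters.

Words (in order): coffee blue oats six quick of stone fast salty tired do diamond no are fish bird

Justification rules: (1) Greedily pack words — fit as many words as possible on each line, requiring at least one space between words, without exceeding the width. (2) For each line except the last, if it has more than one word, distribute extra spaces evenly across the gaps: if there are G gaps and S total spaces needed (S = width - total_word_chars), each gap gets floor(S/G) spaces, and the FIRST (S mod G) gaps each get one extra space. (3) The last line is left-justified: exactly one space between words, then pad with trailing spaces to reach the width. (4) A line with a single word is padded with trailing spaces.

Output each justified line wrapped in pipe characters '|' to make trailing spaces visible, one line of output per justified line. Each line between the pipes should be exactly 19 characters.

Line 1: ['coffee', 'blue', 'oats'] (min_width=16, slack=3)
Line 2: ['six', 'quick', 'of', 'stone'] (min_width=18, slack=1)
Line 3: ['fast', 'salty', 'tired', 'do'] (min_width=19, slack=0)
Line 4: ['diamond', 'no', 'are', 'fish'] (min_width=19, slack=0)
Line 5: ['bird'] (min_width=4, slack=15)

Answer: |coffee   blue  oats|
|six  quick of stone|
|fast salty tired do|
|diamond no are fish|
|bird               |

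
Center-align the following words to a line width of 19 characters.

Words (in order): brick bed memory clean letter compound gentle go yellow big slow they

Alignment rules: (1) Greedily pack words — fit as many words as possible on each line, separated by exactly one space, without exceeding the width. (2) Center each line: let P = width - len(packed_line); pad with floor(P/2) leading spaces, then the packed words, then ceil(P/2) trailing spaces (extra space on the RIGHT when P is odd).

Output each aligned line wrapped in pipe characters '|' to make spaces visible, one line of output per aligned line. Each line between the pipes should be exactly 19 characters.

Answer: | brick bed memory  |
|   clean letter    |
|compound gentle go |
|  yellow big slow  |
|       they        |

Derivation:
Line 1: ['brick', 'bed', 'memory'] (min_width=16, slack=3)
Line 2: ['clean', 'letter'] (min_width=12, slack=7)
Line 3: ['compound', 'gentle', 'go'] (min_width=18, slack=1)
Line 4: ['yellow', 'big', 'slow'] (min_width=15, slack=4)
Line 5: ['they'] (min_width=4, slack=15)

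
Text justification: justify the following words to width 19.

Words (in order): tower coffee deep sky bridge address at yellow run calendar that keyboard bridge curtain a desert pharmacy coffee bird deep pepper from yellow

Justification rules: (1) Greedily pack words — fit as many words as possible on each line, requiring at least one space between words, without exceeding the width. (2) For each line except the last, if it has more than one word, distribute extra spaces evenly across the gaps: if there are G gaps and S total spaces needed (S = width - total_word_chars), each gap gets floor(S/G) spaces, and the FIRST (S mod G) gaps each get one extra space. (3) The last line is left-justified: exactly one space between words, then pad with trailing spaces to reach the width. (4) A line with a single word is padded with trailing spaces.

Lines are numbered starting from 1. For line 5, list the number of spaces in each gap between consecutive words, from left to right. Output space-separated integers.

Line 1: ['tower', 'coffee', 'deep'] (min_width=17, slack=2)
Line 2: ['sky', 'bridge', 'address'] (min_width=18, slack=1)
Line 3: ['at', 'yellow', 'run'] (min_width=13, slack=6)
Line 4: ['calendar', 'that'] (min_width=13, slack=6)
Line 5: ['keyboard', 'bridge'] (min_width=15, slack=4)
Line 6: ['curtain', 'a', 'desert'] (min_width=16, slack=3)
Line 7: ['pharmacy', 'coffee'] (min_width=15, slack=4)
Line 8: ['bird', 'deep', 'pepper'] (min_width=16, slack=3)
Line 9: ['from', 'yellow'] (min_width=11, slack=8)

Answer: 5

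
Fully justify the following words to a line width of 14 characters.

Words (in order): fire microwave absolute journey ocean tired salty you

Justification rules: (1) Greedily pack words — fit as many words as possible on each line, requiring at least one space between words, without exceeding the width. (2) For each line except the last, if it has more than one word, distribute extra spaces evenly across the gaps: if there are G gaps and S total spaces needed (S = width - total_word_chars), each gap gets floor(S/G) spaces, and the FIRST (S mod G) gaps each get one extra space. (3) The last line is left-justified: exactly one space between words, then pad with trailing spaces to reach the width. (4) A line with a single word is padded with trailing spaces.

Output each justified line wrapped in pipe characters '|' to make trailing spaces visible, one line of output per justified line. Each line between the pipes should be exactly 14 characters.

Answer: |fire microwave|
|absolute      |
|journey  ocean|
|tired    salty|
|you           |

Derivation:
Line 1: ['fire', 'microwave'] (min_width=14, slack=0)
Line 2: ['absolute'] (min_width=8, slack=6)
Line 3: ['journey', 'ocean'] (min_width=13, slack=1)
Line 4: ['tired', 'salty'] (min_width=11, slack=3)
Line 5: ['you'] (min_width=3, slack=11)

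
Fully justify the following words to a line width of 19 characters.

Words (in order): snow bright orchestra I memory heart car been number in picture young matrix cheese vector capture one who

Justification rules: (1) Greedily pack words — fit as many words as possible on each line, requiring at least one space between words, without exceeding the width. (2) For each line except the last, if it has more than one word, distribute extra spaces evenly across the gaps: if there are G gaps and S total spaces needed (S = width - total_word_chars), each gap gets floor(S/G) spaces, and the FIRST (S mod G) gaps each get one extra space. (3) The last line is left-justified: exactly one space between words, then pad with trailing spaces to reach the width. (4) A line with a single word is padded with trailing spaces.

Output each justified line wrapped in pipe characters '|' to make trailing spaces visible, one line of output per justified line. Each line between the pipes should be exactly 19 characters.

Line 1: ['snow', 'bright'] (min_width=11, slack=8)
Line 2: ['orchestra', 'I', 'memory'] (min_width=18, slack=1)
Line 3: ['heart', 'car', 'been'] (min_width=14, slack=5)
Line 4: ['number', 'in', 'picture'] (min_width=17, slack=2)
Line 5: ['young', 'matrix', 'cheese'] (min_width=19, slack=0)
Line 6: ['vector', 'capture', 'one'] (min_width=18, slack=1)
Line 7: ['who'] (min_width=3, slack=16)

Answer: |snow         bright|
|orchestra  I memory|
|heart    car   been|
|number  in  picture|
|young matrix cheese|
|vector  capture one|
|who                |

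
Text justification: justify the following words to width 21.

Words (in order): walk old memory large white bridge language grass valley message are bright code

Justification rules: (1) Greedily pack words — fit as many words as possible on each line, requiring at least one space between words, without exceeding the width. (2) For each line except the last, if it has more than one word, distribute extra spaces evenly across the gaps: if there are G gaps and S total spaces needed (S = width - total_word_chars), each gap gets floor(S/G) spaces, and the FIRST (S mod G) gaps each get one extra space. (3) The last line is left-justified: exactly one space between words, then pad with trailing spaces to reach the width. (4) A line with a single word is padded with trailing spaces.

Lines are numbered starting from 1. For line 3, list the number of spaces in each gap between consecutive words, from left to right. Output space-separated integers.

Line 1: ['walk', 'old', 'memory', 'large'] (min_width=21, slack=0)
Line 2: ['white', 'bridge', 'language'] (min_width=21, slack=0)
Line 3: ['grass', 'valley', 'message'] (min_width=20, slack=1)
Line 4: ['are', 'bright', 'code'] (min_width=15, slack=6)

Answer: 2 1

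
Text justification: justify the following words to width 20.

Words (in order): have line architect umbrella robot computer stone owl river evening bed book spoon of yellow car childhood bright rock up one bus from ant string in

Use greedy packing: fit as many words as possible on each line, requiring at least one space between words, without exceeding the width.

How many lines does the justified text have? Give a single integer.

Line 1: ['have', 'line', 'architect'] (min_width=19, slack=1)
Line 2: ['umbrella', 'robot'] (min_width=14, slack=6)
Line 3: ['computer', 'stone', 'owl'] (min_width=18, slack=2)
Line 4: ['river', 'evening', 'bed'] (min_width=17, slack=3)
Line 5: ['book', 'spoon', 'of', 'yellow'] (min_width=20, slack=0)
Line 6: ['car', 'childhood', 'bright'] (min_width=20, slack=0)
Line 7: ['rock', 'up', 'one', 'bus', 'from'] (min_width=20, slack=0)
Line 8: ['ant', 'string', 'in'] (min_width=13, slack=7)
Total lines: 8

Answer: 8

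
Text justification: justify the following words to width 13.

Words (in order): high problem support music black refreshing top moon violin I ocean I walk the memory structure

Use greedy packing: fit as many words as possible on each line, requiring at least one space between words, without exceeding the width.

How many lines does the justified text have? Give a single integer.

Line 1: ['high', 'problem'] (min_width=12, slack=1)
Line 2: ['support', 'music'] (min_width=13, slack=0)
Line 3: ['black'] (min_width=5, slack=8)
Line 4: ['refreshing'] (min_width=10, slack=3)
Line 5: ['top', 'moon'] (min_width=8, slack=5)
Line 6: ['violin', 'I'] (min_width=8, slack=5)
Line 7: ['ocean', 'I', 'walk'] (min_width=12, slack=1)
Line 8: ['the', 'memory'] (min_width=10, slack=3)
Line 9: ['structure'] (min_width=9, slack=4)
Total lines: 9

Answer: 9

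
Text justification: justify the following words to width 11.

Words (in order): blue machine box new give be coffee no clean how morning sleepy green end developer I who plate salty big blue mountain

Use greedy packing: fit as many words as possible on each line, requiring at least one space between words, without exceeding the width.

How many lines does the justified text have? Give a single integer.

Answer: 13

Derivation:
Line 1: ['blue'] (min_width=4, slack=7)
Line 2: ['machine', 'box'] (min_width=11, slack=0)
Line 3: ['new', 'give', 'be'] (min_width=11, slack=0)
Line 4: ['coffee', 'no'] (min_width=9, slack=2)
Line 5: ['clean', 'how'] (min_width=9, slack=2)
Line 6: ['morning'] (min_width=7, slack=4)
Line 7: ['sleepy'] (min_width=6, slack=5)
Line 8: ['green', 'end'] (min_width=9, slack=2)
Line 9: ['developer', 'I'] (min_width=11, slack=0)
Line 10: ['who', 'plate'] (min_width=9, slack=2)
Line 11: ['salty', 'big'] (min_width=9, slack=2)
Line 12: ['blue'] (min_width=4, slack=7)
Line 13: ['mountain'] (min_width=8, slack=3)
Total lines: 13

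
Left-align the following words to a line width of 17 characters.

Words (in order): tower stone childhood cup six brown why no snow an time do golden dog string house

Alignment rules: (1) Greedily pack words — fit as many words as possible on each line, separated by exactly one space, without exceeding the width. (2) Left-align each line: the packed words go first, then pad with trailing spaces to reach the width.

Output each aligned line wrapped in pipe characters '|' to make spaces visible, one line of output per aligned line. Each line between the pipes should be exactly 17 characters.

Answer: |tower stone      |
|childhood cup six|
|brown why no snow|
|an time do golden|
|dog string house |

Derivation:
Line 1: ['tower', 'stone'] (min_width=11, slack=6)
Line 2: ['childhood', 'cup', 'six'] (min_width=17, slack=0)
Line 3: ['brown', 'why', 'no', 'snow'] (min_width=17, slack=0)
Line 4: ['an', 'time', 'do', 'golden'] (min_width=17, slack=0)
Line 5: ['dog', 'string', 'house'] (min_width=16, slack=1)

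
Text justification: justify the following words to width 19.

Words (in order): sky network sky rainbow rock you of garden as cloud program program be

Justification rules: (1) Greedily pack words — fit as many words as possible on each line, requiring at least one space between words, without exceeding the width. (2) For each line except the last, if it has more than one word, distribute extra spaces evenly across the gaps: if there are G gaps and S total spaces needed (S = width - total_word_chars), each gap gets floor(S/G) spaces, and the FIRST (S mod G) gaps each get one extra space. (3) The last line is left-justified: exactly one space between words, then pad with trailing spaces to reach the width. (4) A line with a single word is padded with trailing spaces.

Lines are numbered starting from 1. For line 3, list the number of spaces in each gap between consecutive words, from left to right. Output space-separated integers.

Answer: 3 3

Derivation:
Line 1: ['sky', 'network', 'sky'] (min_width=15, slack=4)
Line 2: ['rainbow', 'rock', 'you', 'of'] (min_width=19, slack=0)
Line 3: ['garden', 'as', 'cloud'] (min_width=15, slack=4)
Line 4: ['program', 'program', 'be'] (min_width=18, slack=1)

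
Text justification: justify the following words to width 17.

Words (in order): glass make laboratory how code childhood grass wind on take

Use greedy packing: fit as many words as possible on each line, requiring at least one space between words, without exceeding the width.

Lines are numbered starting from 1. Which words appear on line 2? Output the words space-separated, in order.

Line 1: ['glass', 'make'] (min_width=10, slack=7)
Line 2: ['laboratory', 'how'] (min_width=14, slack=3)
Line 3: ['code', 'childhood'] (min_width=14, slack=3)
Line 4: ['grass', 'wind', 'on'] (min_width=13, slack=4)
Line 5: ['take'] (min_width=4, slack=13)

Answer: laboratory how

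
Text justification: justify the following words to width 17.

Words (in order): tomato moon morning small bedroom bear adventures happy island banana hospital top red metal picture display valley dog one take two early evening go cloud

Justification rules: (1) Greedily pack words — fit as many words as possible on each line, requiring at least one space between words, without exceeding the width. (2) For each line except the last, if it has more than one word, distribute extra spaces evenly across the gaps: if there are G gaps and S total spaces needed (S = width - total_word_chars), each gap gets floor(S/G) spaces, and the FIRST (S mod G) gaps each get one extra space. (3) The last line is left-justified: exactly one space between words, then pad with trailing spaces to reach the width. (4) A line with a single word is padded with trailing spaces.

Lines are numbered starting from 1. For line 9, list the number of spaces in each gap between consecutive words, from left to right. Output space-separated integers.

Answer: 2 1 1

Derivation:
Line 1: ['tomato', 'moon'] (min_width=11, slack=6)
Line 2: ['morning', 'small'] (min_width=13, slack=4)
Line 3: ['bedroom', 'bear'] (min_width=12, slack=5)
Line 4: ['adventures', 'happy'] (min_width=16, slack=1)
Line 5: ['island', 'banana'] (min_width=13, slack=4)
Line 6: ['hospital', 'top', 'red'] (min_width=16, slack=1)
Line 7: ['metal', 'picture'] (min_width=13, slack=4)
Line 8: ['display', 'valley'] (min_width=14, slack=3)
Line 9: ['dog', 'one', 'take', 'two'] (min_width=16, slack=1)
Line 10: ['early', 'evening', 'go'] (min_width=16, slack=1)
Line 11: ['cloud'] (min_width=5, slack=12)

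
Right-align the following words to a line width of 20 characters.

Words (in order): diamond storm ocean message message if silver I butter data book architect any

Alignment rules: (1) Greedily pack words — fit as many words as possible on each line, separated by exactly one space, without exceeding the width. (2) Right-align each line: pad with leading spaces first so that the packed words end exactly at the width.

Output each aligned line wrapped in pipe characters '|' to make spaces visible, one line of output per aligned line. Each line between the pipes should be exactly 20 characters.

Answer: | diamond storm ocean|
|  message message if|
|silver I butter data|
|  book architect any|

Derivation:
Line 1: ['diamond', 'storm', 'ocean'] (min_width=19, slack=1)
Line 2: ['message', 'message', 'if'] (min_width=18, slack=2)
Line 3: ['silver', 'I', 'butter', 'data'] (min_width=20, slack=0)
Line 4: ['book', 'architect', 'any'] (min_width=18, slack=2)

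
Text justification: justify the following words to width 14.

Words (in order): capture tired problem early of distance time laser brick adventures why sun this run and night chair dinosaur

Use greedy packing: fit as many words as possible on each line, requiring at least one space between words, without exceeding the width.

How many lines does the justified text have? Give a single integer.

Answer: 9

Derivation:
Line 1: ['capture', 'tired'] (min_width=13, slack=1)
Line 2: ['problem', 'early'] (min_width=13, slack=1)
Line 3: ['of', 'distance'] (min_width=11, slack=3)
Line 4: ['time', 'laser'] (min_width=10, slack=4)
Line 5: ['brick'] (min_width=5, slack=9)
Line 6: ['adventures', 'why'] (min_width=14, slack=0)
Line 7: ['sun', 'this', 'run'] (min_width=12, slack=2)
Line 8: ['and', 'night'] (min_width=9, slack=5)
Line 9: ['chair', 'dinosaur'] (min_width=14, slack=0)
Total lines: 9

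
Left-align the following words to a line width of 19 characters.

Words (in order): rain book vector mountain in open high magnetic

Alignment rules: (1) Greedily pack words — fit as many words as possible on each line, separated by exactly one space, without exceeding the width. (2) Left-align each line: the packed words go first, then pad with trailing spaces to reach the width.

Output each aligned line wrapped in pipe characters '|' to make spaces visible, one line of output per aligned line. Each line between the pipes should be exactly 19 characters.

Line 1: ['rain', 'book', 'vector'] (min_width=16, slack=3)
Line 2: ['mountain', 'in', 'open'] (min_width=16, slack=3)
Line 3: ['high', 'magnetic'] (min_width=13, slack=6)

Answer: |rain book vector   |
|mountain in open   |
|high magnetic      |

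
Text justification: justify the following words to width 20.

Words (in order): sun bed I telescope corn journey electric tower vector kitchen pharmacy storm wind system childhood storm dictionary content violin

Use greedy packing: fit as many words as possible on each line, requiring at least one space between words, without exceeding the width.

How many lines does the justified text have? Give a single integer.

Line 1: ['sun', 'bed', 'I', 'telescope'] (min_width=19, slack=1)
Line 2: ['corn', 'journey'] (min_width=12, slack=8)
Line 3: ['electric', 'tower'] (min_width=14, slack=6)
Line 4: ['vector', 'kitchen'] (min_width=14, slack=6)
Line 5: ['pharmacy', 'storm', 'wind'] (min_width=19, slack=1)
Line 6: ['system', 'childhood'] (min_width=16, slack=4)
Line 7: ['storm', 'dictionary'] (min_width=16, slack=4)
Line 8: ['content', 'violin'] (min_width=14, slack=6)
Total lines: 8

Answer: 8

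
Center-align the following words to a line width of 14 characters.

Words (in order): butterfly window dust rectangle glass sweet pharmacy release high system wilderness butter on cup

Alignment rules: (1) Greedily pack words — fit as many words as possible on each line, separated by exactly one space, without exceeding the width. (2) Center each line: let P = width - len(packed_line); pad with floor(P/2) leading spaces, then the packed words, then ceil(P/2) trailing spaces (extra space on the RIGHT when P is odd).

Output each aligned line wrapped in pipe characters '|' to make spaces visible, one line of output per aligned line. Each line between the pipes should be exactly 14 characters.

Answer: |  butterfly   |
| window dust  |
|  rectangle   |
| glass sweet  |
|   pharmacy   |
| release high |
|    system    |
|  wilderness  |
|butter on cup |

Derivation:
Line 1: ['butterfly'] (min_width=9, slack=5)
Line 2: ['window', 'dust'] (min_width=11, slack=3)
Line 3: ['rectangle'] (min_width=9, slack=5)
Line 4: ['glass', 'sweet'] (min_width=11, slack=3)
Line 5: ['pharmacy'] (min_width=8, slack=6)
Line 6: ['release', 'high'] (min_width=12, slack=2)
Line 7: ['system'] (min_width=6, slack=8)
Line 8: ['wilderness'] (min_width=10, slack=4)
Line 9: ['butter', 'on', 'cup'] (min_width=13, slack=1)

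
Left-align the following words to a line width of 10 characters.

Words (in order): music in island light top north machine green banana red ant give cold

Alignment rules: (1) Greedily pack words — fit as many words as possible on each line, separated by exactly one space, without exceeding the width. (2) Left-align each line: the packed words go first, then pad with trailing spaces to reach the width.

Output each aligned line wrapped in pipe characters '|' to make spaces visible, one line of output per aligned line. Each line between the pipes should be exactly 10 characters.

Answer: |music in  |
|island    |
|light top |
|north     |
|machine   |
|green     |
|banana red|
|ant give  |
|cold      |

Derivation:
Line 1: ['music', 'in'] (min_width=8, slack=2)
Line 2: ['island'] (min_width=6, slack=4)
Line 3: ['light', 'top'] (min_width=9, slack=1)
Line 4: ['north'] (min_width=5, slack=5)
Line 5: ['machine'] (min_width=7, slack=3)
Line 6: ['green'] (min_width=5, slack=5)
Line 7: ['banana', 'red'] (min_width=10, slack=0)
Line 8: ['ant', 'give'] (min_width=8, slack=2)
Line 9: ['cold'] (min_width=4, slack=6)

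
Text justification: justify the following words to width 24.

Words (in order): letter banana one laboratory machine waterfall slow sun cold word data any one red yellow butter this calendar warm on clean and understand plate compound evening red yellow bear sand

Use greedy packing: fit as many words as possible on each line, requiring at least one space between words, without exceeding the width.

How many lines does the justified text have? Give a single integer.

Answer: 9

Derivation:
Line 1: ['letter', 'banana', 'one'] (min_width=17, slack=7)
Line 2: ['laboratory', 'machine'] (min_width=18, slack=6)
Line 3: ['waterfall', 'slow', 'sun', 'cold'] (min_width=23, slack=1)
Line 4: ['word', 'data', 'any', 'one', 'red'] (min_width=21, slack=3)
Line 5: ['yellow', 'butter', 'this'] (min_width=18, slack=6)
Line 6: ['calendar', 'warm', 'on', 'clean'] (min_width=22, slack=2)
Line 7: ['and', 'understand', 'plate'] (min_width=20, slack=4)
Line 8: ['compound', 'evening', 'red'] (min_width=20, slack=4)
Line 9: ['yellow', 'bear', 'sand'] (min_width=16, slack=8)
Total lines: 9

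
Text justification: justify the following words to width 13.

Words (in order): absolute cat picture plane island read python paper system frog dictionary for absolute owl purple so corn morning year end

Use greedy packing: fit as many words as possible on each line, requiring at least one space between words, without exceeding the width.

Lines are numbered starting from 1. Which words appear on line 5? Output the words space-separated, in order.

Line 1: ['absolute', 'cat'] (min_width=12, slack=1)
Line 2: ['picture', 'plane'] (min_width=13, slack=0)
Line 3: ['island', 'read'] (min_width=11, slack=2)
Line 4: ['python', 'paper'] (min_width=12, slack=1)
Line 5: ['system', 'frog'] (min_width=11, slack=2)
Line 6: ['dictionary'] (min_width=10, slack=3)
Line 7: ['for', 'absolute'] (min_width=12, slack=1)
Line 8: ['owl', 'purple', 'so'] (min_width=13, slack=0)
Line 9: ['corn', 'morning'] (min_width=12, slack=1)
Line 10: ['year', 'end'] (min_width=8, slack=5)

Answer: system frog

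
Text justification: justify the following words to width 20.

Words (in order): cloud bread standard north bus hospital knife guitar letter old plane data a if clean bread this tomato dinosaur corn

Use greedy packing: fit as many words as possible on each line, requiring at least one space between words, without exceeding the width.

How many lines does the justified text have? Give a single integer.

Line 1: ['cloud', 'bread', 'standard'] (min_width=20, slack=0)
Line 2: ['north', 'bus', 'hospital'] (min_width=18, slack=2)
Line 3: ['knife', 'guitar', 'letter'] (min_width=19, slack=1)
Line 4: ['old', 'plane', 'data', 'a', 'if'] (min_width=19, slack=1)
Line 5: ['clean', 'bread', 'this'] (min_width=16, slack=4)
Line 6: ['tomato', 'dinosaur', 'corn'] (min_width=20, slack=0)
Total lines: 6

Answer: 6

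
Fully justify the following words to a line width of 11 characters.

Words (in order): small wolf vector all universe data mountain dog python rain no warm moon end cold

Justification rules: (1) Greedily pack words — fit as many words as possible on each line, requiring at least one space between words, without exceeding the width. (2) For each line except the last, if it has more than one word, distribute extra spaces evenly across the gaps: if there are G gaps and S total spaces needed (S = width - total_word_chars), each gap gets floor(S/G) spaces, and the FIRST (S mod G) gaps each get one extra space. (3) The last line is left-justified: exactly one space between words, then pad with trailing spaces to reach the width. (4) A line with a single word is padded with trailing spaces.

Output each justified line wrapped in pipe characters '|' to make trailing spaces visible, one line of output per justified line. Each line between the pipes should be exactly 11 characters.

Line 1: ['small', 'wolf'] (min_width=10, slack=1)
Line 2: ['vector', 'all'] (min_width=10, slack=1)
Line 3: ['universe'] (min_width=8, slack=3)
Line 4: ['data'] (min_width=4, slack=7)
Line 5: ['mountain'] (min_width=8, slack=3)
Line 6: ['dog', 'python'] (min_width=10, slack=1)
Line 7: ['rain', 'no'] (min_width=7, slack=4)
Line 8: ['warm', 'moon'] (min_width=9, slack=2)
Line 9: ['end', 'cold'] (min_width=8, slack=3)

Answer: |small  wolf|
|vector  all|
|universe   |
|data       |
|mountain   |
|dog  python|
|rain     no|
|warm   moon|
|end cold   |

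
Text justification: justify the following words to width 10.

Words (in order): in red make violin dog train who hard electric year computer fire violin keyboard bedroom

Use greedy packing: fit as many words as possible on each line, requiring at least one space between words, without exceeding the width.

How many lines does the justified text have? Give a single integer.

Line 1: ['in', 'red'] (min_width=6, slack=4)
Line 2: ['make'] (min_width=4, slack=6)
Line 3: ['violin', 'dog'] (min_width=10, slack=0)
Line 4: ['train', 'who'] (min_width=9, slack=1)
Line 5: ['hard'] (min_width=4, slack=6)
Line 6: ['electric'] (min_width=8, slack=2)
Line 7: ['year'] (min_width=4, slack=6)
Line 8: ['computer'] (min_width=8, slack=2)
Line 9: ['fire'] (min_width=4, slack=6)
Line 10: ['violin'] (min_width=6, slack=4)
Line 11: ['keyboard'] (min_width=8, slack=2)
Line 12: ['bedroom'] (min_width=7, slack=3)
Total lines: 12

Answer: 12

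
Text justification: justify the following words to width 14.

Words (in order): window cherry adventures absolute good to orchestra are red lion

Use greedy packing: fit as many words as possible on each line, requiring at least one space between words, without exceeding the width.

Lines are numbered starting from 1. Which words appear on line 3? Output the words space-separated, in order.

Answer: absolute good

Derivation:
Line 1: ['window', 'cherry'] (min_width=13, slack=1)
Line 2: ['adventures'] (min_width=10, slack=4)
Line 3: ['absolute', 'good'] (min_width=13, slack=1)
Line 4: ['to', 'orchestra'] (min_width=12, slack=2)
Line 5: ['are', 'red', 'lion'] (min_width=12, slack=2)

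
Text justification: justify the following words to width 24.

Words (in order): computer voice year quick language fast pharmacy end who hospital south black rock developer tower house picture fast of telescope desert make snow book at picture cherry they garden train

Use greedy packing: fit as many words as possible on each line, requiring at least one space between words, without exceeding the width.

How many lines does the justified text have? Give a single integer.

Line 1: ['computer', 'voice', 'year'] (min_width=19, slack=5)
Line 2: ['quick', 'language', 'fast'] (min_width=19, slack=5)
Line 3: ['pharmacy', 'end', 'who'] (min_width=16, slack=8)
Line 4: ['hospital', 'south', 'black'] (min_width=20, slack=4)
Line 5: ['rock', 'developer', 'tower'] (min_width=20, slack=4)
Line 6: ['house', 'picture', 'fast', 'of'] (min_width=21, slack=3)
Line 7: ['telescope', 'desert', 'make'] (min_width=21, slack=3)
Line 8: ['snow', 'book', 'at', 'picture'] (min_width=20, slack=4)
Line 9: ['cherry', 'they', 'garden', 'train'] (min_width=24, slack=0)
Total lines: 9

Answer: 9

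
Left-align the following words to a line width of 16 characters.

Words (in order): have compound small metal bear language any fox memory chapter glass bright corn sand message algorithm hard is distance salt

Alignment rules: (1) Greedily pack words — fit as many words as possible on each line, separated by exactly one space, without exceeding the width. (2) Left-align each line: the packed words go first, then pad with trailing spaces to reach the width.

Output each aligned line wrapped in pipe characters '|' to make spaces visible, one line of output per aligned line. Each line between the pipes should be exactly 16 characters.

Answer: |have compound   |
|small metal bear|
|language any fox|
|memory chapter  |
|glass bright    |
|corn sand       |
|message         |
|algorithm hard  |
|is distance salt|

Derivation:
Line 1: ['have', 'compound'] (min_width=13, slack=3)
Line 2: ['small', 'metal', 'bear'] (min_width=16, slack=0)
Line 3: ['language', 'any', 'fox'] (min_width=16, slack=0)
Line 4: ['memory', 'chapter'] (min_width=14, slack=2)
Line 5: ['glass', 'bright'] (min_width=12, slack=4)
Line 6: ['corn', 'sand'] (min_width=9, slack=7)
Line 7: ['message'] (min_width=7, slack=9)
Line 8: ['algorithm', 'hard'] (min_width=14, slack=2)
Line 9: ['is', 'distance', 'salt'] (min_width=16, slack=0)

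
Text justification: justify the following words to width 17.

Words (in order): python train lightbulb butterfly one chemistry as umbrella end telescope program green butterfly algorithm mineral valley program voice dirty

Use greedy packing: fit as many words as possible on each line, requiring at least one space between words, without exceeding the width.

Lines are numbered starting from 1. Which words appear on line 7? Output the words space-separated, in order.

Line 1: ['python', 'train'] (min_width=12, slack=5)
Line 2: ['lightbulb'] (min_width=9, slack=8)
Line 3: ['butterfly', 'one'] (min_width=13, slack=4)
Line 4: ['chemistry', 'as'] (min_width=12, slack=5)
Line 5: ['umbrella', 'end'] (min_width=12, slack=5)
Line 6: ['telescope', 'program'] (min_width=17, slack=0)
Line 7: ['green', 'butterfly'] (min_width=15, slack=2)
Line 8: ['algorithm', 'mineral'] (min_width=17, slack=0)
Line 9: ['valley', 'program'] (min_width=14, slack=3)
Line 10: ['voice', 'dirty'] (min_width=11, slack=6)

Answer: green butterfly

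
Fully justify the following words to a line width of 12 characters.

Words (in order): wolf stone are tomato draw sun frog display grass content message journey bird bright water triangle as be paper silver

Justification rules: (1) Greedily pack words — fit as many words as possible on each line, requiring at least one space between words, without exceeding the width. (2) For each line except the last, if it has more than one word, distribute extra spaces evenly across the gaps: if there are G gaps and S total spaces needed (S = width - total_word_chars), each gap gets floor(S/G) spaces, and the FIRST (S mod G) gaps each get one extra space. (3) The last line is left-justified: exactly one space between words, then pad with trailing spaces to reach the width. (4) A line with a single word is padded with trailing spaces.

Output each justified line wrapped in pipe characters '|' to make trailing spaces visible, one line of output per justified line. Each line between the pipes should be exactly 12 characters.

Answer: |wolf   stone|
|are   tomato|
|draw     sun|
|frog display|
|grass       |
|content     |
|message     |
|journey bird|
|bright water|
|triangle  as|
|be     paper|
|silver      |

Derivation:
Line 1: ['wolf', 'stone'] (min_width=10, slack=2)
Line 2: ['are', 'tomato'] (min_width=10, slack=2)
Line 3: ['draw', 'sun'] (min_width=8, slack=4)
Line 4: ['frog', 'display'] (min_width=12, slack=0)
Line 5: ['grass'] (min_width=5, slack=7)
Line 6: ['content'] (min_width=7, slack=5)
Line 7: ['message'] (min_width=7, slack=5)
Line 8: ['journey', 'bird'] (min_width=12, slack=0)
Line 9: ['bright', 'water'] (min_width=12, slack=0)
Line 10: ['triangle', 'as'] (min_width=11, slack=1)
Line 11: ['be', 'paper'] (min_width=8, slack=4)
Line 12: ['silver'] (min_width=6, slack=6)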